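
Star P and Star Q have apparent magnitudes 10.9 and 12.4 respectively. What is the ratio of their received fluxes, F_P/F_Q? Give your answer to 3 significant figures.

F_P/F_Q ≈ 3.98

Δm = 10.9 − (12.4) = -1.5
Flux ratio = 10^(−0.4 Δm) = 10^(−0.4 × -1.5) = 10^0.600 = 3.981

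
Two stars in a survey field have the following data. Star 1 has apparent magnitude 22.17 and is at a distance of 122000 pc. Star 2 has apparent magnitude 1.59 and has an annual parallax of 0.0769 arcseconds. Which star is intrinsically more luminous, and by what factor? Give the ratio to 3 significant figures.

Star 1: M = m − 5 log₁₀ d + 5 = 22.17 − 5·5.0864 + 5 = 1.738
Star 2: d = 1/p = 1/0.0769″ = 13.00 pc
Star 2: M = m − 5 log₁₀ d + 5 = 1.59 − 5·1.1141 + 5 = 1.020
ΔM = M_1 − M_2 = 1.738 − (1.020) = 0.719; smaller M is more luminous → Star 2.
L ratio = 10^(0.4 |ΔM|) = 10^0.287 = 1.938

Star 2 is more luminous, by a factor of 1.94.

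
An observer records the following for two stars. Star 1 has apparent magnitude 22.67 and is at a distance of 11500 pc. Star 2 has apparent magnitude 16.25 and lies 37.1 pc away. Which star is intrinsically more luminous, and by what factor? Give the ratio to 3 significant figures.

Star 1: M = m − 5 log₁₀ d + 5 = 22.67 − 5·4.0607 + 5 = 7.367
Star 2: M = m − 5 log₁₀ d + 5 = 16.25 − 5·1.5694 + 5 = 13.403
ΔM = M_1 − M_2 = 7.367 − (13.403) = -6.037; smaller M is more luminous → Star 1.
L ratio = 10^(0.4 |ΔM|) = 10^2.415 = 259.8

Star 1 is more luminous, by a factor of 260.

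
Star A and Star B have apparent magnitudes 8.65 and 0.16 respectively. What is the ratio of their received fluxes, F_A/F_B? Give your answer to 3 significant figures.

F_A/F_B ≈ 4.02×10^-4

Δm = 8.65 − (0.16) = 8.49
Flux ratio = 10^(−0.4 Δm) = 10^(−0.4 × 8.49) = 10^-3.396 = 4.018×10^-4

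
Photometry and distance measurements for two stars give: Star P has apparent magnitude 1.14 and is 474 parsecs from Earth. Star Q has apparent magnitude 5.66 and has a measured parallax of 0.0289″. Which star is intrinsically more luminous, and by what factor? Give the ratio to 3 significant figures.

Star P: M = m − 5 log₁₀ d + 5 = 1.14 − 5·2.6758 + 5 = -7.239
Star Q: d = 1/p = 1/0.0289″ = 34.60 pc
Star Q: M = m − 5 log₁₀ d + 5 = 5.66 − 5·1.5391 + 5 = 2.964
ΔM = M_P − M_Q = -7.239 − (2.964) = -10.203; smaller M is more luminous → Star P.
L ratio = 10^(0.4 |ΔM|) = 10^4.081 = 12060

Star P is more luminous, by a factor of 12100.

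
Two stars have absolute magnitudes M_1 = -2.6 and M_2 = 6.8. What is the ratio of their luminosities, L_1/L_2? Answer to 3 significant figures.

L_1/L_2 ≈ 5750

ΔM = M_1 − M_2 = -9.4
L_1/L_2 = 10^(−0.4 ΔM) = 10^3.760 = 5754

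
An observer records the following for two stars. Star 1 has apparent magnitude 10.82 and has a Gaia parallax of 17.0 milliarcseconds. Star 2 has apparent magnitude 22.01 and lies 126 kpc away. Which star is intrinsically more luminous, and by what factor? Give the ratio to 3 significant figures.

Star 1: p = 17.0 mas = 0.0170″ → d = 1/p = 58.82 pc
Star 1: M = m − 5 log₁₀ d + 5 = 10.82 − 5·1.7696 + 5 = 6.972
Star 2: d = 126 kpc = 126000 pc
Star 2: M = m − 5 log₁₀ d + 5 = 22.01 − 5·5.1004 + 5 = 1.508
ΔM = M_1 − M_2 = 6.972 − (1.508) = 5.464; smaller M is more luminous → Star 2.
L ratio = 10^(0.4 |ΔM|) = 10^2.186 = 153.3

Star 2 is more luminous, by a factor of 153.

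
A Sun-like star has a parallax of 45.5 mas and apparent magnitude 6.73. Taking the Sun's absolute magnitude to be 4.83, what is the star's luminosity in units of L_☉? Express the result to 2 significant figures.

L/L_☉ ≈ 0.84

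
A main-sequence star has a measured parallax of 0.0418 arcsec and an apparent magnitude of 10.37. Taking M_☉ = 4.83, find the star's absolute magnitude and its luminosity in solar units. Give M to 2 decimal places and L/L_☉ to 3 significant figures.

M ≈ 8.48; L/L_☉ ≈ 0.0348

d = 1/p = 1/0.0418″ = 23.92 pc
M = m − 5 log₁₀ d + 5 = 10.37 − 5·1.3788 + 5 = 8.476
M − M_☉ = 8.476 − 4.83 = 3.646
L/L_☉ = 10^(−0.4 × 3.646) = 0.03481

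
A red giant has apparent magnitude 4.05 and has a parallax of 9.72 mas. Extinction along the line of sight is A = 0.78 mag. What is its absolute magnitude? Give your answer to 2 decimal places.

p = 9.72 mas = 9.72×10^-3″ → d = 1/p = 102.9 pc
5 log₁₀(d/10 pc) = 5 log₁₀(102.9) − 5 = 5.062
M = m − 5 log₁₀(d/10) − A = 4.05 − 5.062 − 0.78 = -1.792

M ≈ -1.79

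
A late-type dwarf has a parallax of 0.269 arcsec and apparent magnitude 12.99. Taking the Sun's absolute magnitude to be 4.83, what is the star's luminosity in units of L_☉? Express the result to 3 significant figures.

L/L_☉ ≈ 7.52×10^-5

d = 1/p = 1/0.269″ = 3.717 pc
M = m − 5 log₁₀ d + 5 = 12.99 − 5·0.5702 + 5 = 15.139
M − M_☉ = 15.139 − 4.83 = 10.309
L/L_☉ = 10^(−0.4 × 10.309) = 7.525×10^-5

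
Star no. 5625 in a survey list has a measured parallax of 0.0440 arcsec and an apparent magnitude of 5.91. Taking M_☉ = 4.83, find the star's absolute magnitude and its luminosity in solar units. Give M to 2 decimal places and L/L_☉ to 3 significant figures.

d = 1/p = 1/0.0440″ = 22.73 pc
M = m − 5 log₁₀ d + 5 = 5.91 − 5·1.3565 + 5 = 4.127
M − M_☉ = 4.127 − 4.83 = -0.703
L/L_☉ = 10^(−0.4 × -0.703) = 1.910

M ≈ 4.13; L/L_☉ ≈ 1.91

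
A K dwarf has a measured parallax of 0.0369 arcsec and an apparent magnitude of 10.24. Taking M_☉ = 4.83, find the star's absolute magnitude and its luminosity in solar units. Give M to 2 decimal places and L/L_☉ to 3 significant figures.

d = 1/p = 1/0.0369″ = 27.10 pc
M = m − 5 log₁₀ d + 5 = 10.24 − 5·1.4330 + 5 = 8.075
M − M_☉ = 8.075 − 4.83 = 3.245
L/L_☉ = 10^(−0.4 × 3.245) = 0.05034

M ≈ 8.08; L/L_☉ ≈ 0.0503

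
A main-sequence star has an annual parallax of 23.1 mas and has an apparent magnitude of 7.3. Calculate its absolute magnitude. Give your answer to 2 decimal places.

p = 23.1 mas = 0.0231″ → d = 1/p = 43.29 pc
5 log₁₀(d/10 pc) = 5 log₁₀(43.29) − 5 = 3.182
M = m − 5 log₁₀(d/10) = 7.3 − 3.182 = 4.118

M ≈ 4.12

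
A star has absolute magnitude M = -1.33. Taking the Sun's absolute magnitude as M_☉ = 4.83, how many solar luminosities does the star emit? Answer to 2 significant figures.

M − M_☉ = -1.33 − 4.83 = -6.160
L/L_☉ = 10^(−0.4 (M − M_☉)) = 10^2.464 = 291.1

L/L_☉ ≈ 290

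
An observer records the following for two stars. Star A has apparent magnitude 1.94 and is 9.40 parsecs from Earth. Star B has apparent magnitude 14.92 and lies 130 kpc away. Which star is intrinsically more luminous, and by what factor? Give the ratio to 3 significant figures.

Star B is more luminous, by a factor of 1230.

Star A: M = m − 5 log₁₀ d + 5 = 1.94 − 5·0.9731 + 5 = 2.074
Star B: d = 130 kpc = 130000 pc
Star B: M = m − 5 log₁₀ d + 5 = 14.92 − 5·5.1139 + 5 = -5.650
ΔM = M_A − M_B = 2.074 − (-5.650) = 7.724; smaller M is more luminous → Star B.
L ratio = 10^(0.4 |ΔM|) = 10^3.090 = 1229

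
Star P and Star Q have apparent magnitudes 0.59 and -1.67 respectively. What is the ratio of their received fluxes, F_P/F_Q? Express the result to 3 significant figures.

F_P/F_Q ≈ 0.125

Magnitude difference = 2.26
Flux ratio = 10^(−0.4 Δm) = 10^(−0.4 × 2.26) = 10^-0.904 = 0.1247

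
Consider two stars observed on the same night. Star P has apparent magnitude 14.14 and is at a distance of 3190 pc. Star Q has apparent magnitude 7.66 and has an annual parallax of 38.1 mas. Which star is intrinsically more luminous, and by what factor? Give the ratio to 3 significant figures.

Star P is more luminous, by a factor of 37.8.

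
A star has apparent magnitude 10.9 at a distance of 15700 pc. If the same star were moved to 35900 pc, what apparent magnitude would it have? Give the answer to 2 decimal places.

m ≈ 12.70

Flux ∝ 1/d², so Δm = 5 log₁₀(d₂/d₁) = 5 log₁₀(35900/15700) = 1.796
m₂ = m₁ + Δm = 10.9 + (1.796) = 12.696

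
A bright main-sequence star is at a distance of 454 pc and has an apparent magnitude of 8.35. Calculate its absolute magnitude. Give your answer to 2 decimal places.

5 log₁₀(d/10 pc) = 5 log₁₀(454.0) − 5 = 8.285
M = m − 5 log₁₀(d/10) = 8.35 − 8.285 = 0.065

M ≈ 0.06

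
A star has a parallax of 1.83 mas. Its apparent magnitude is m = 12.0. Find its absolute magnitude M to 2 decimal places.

p = 1.83 mas = 1.83×10^-3″ → d = 1/p = 546.4 pc
5 log₁₀(d/10 pc) = 5 log₁₀(546.4) − 5 = 8.688
M = m − 5 log₁₀(d/10) = 12.0 − 8.688 = 3.312

M ≈ 3.31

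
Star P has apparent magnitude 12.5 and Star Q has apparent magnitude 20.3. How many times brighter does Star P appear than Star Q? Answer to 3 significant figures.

1320

Δm = 12.5 − (20.3) = -7.8
Flux ratio = 10^(−0.4 Δm) = 10^(−0.4 × -7.8) = 10^3.120 = 1318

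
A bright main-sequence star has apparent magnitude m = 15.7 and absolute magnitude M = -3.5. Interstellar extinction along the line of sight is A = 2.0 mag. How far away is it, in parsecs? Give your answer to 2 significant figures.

m − M = 5 log₁₀(d/10 pc) + A  ⇒  15.7 − (-3.5) − 2.0 = 5 log₁₀(d/10)
17.200 = 5 log₁₀(d/10)
log₁₀ d = (m − M − A)/5 + 1 = 4.4400
d = 10^4.4400 = 27540 pc

d ≈ 28000 pc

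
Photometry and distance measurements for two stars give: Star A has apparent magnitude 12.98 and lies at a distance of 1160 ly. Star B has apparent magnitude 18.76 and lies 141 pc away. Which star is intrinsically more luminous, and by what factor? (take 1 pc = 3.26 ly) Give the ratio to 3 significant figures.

Star A is more luminous, by a factor of 1310.

Star A: d = 1160 ly / 3.26 = 355.8 pc
Star A: M = m − 5 log₁₀ d + 5 = 12.98 − 5·2.5512 + 5 = 5.224
Star B: M = m − 5 log₁₀ d + 5 = 18.76 − 5·2.1492 + 5 = 13.014
ΔM = M_A − M_B = 5.224 − (13.014) = -7.790; smaller M is more luminous → Star A.
L ratio = 10^(0.4 |ΔM|) = 10^3.116 = 1306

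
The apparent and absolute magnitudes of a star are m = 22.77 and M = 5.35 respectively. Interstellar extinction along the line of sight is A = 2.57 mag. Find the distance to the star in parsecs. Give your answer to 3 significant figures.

d ≈ 9330 pc

m − M = 5 log₁₀(d/10 pc) + A  ⇒  22.77 − (5.35) − 2.57 = 5 log₁₀(d/10)
14.850 = 5 log₁₀(d/10)
log₁₀ d = (m − M − A)/5 + 1 = 3.9700
d = 10^3.9700 = 9333 pc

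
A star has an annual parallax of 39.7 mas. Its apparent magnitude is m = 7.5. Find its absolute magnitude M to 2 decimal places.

M ≈ 5.49

p = 39.7 mas = 0.0397″ → d = 1/p = 25.19 pc
5 log₁₀(d/10 pc) = 5 log₁₀(25.19) − 5 = 2.006
M = m − 5 log₁₀(d/10) = 7.5 − 2.006 = 5.494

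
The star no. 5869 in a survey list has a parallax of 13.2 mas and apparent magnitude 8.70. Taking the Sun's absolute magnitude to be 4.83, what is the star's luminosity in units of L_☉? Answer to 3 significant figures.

L/L_☉ ≈ 1.62

d = 1/p = 1000/13.2 mas = 75.76 pc
M = m − 5 log₁₀ d + 5 = 8.70 − 5·1.8794 + 5 = 4.303
M − M_☉ = 4.303 − 4.83 = -0.527
L/L_☉ = 10^(−0.4 × -0.527) = 1.625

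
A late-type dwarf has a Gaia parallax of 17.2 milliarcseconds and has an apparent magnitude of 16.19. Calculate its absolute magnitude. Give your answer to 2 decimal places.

p = 17.2 mas = 0.0172″ → d = 1/p = 58.14 pc
5 log₁₀(d/10 pc) = 5 log₁₀(58.14) − 5 = 3.822
M = m − 5 log₁₀(d/10) = 16.19 − 3.822 = 12.368

M ≈ 12.37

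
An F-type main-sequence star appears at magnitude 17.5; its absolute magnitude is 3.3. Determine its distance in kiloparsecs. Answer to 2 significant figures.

d ≈ 6.9 kpc

μ = m − M = 14.200
m − M = 5 log₁₀ d − 5
log₁₀ d = (m − M)/5 + 1 = 3.8400
d = 10^3.8400 = 6918 pc
= 6.918 kpc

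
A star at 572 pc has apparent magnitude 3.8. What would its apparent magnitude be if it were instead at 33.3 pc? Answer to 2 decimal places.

Flux ∝ 1/d², so Δm = 5 log₁₀(d₂/d₁) = 5 log₁₀(33.3/572) = -6.175
m₂ = m₁ + Δm = 3.8 + (-6.175) = -2.375

m ≈ -2.37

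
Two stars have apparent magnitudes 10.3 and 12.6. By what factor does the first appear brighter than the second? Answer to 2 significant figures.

8.3

Δm = 10.3 − (12.6) = -2.3
Flux ratio = 10^(−0.4 Δm) = 10^(−0.4 × -2.3) = 10^0.920 = 8.318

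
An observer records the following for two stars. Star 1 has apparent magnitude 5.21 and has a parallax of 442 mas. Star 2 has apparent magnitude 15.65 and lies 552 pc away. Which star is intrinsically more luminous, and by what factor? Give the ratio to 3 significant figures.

Star 1: p = 442 mas = 0.442″ → d = 1/p = 2.262 pc
Star 1: M = m − 5 log₁₀ d + 5 = 5.21 − 5·0.3546 + 5 = 8.437
Star 2: M = m − 5 log₁₀ d + 5 = 15.65 − 5·2.7419 + 5 = 6.940
ΔM = M_1 − M_2 = 8.437 − (6.940) = 1.497; smaller M is more luminous → Star 2.
L ratio = 10^(0.4 |ΔM|) = 10^0.599 = 3.969

Star 2 is more luminous, by a factor of 3.97.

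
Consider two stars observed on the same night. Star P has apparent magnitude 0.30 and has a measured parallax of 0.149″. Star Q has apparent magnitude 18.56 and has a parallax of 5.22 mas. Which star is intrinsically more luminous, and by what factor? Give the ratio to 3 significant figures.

Star P is more luminous, by a factor of 24700.

Star P: d = 1/p = 1/0.149″ = 6.711 pc
Star P: M = m − 5 log₁₀ d + 5 = 0.30 − 5·0.8268 + 5 = 1.166
Star Q: p = 5.22 mas = 5.22×10^-3″ → d = 1/p = 191.6 pc
Star Q: M = m − 5 log₁₀ d + 5 = 18.56 − 5·2.2823 + 5 = 12.148
ΔM = M_P − M_Q = 1.166 − (12.148) = -10.982; smaller M is more luminous → Star P.
L ratio = 10^(0.4 |ΔM|) = 10^4.393 = 24720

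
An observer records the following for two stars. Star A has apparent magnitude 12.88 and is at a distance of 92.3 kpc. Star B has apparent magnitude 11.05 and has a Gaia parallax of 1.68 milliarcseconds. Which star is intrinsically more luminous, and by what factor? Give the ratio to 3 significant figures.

Star A is more luminous, by a factor of 4460.

Star A: d = 92.3 kpc = 92300 pc
Star A: M = m − 5 log₁₀ d + 5 = 12.88 − 5·4.9652 + 5 = -6.946
Star B: p = 1.68 mas = 1.68×10^-3″ → d = 1/p = 595.2 pc
Star B: M = m − 5 log₁₀ d + 5 = 11.05 − 5·2.7747 + 5 = 2.177
ΔM = M_A − M_B = -6.946 − (2.177) = -9.123; smaller M is more luminous → Star A.
L ratio = 10^(0.4 |ΔM|) = 10^3.649 = 4457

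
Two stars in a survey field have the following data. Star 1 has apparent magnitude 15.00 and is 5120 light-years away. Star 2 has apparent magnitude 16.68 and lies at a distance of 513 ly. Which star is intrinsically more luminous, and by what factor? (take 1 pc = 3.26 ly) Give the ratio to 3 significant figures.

Star 1: d = 5120 ly / 3.26 = 1571 pc
Star 1: M = m − 5 log₁₀ d + 5 = 15.00 − 5·3.1961 + 5 = 4.020
Star 2: d = 513 ly / 3.26 = 157.4 pc
Star 2: M = m − 5 log₁₀ d + 5 = 16.68 − 5·2.1969 + 5 = 10.696
ΔM = M_1 − M_2 = 4.020 − (10.696) = -6.676; smaller M is more luminous → Star 1.
L ratio = 10^(0.4 |ΔM|) = 10^2.670 = 468.1

Star 1 is more luminous, by a factor of 468.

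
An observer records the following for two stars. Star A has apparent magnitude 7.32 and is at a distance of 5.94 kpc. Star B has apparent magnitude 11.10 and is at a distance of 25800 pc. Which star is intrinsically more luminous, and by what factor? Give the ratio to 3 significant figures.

Star A is more luminous, by a factor of 1.72.

Star A: d = 5.94 kpc = 5940 pc
Star A: M = m − 5 log₁₀ d + 5 = 7.32 − 5·3.7738 + 5 = -6.549
Star B: M = m − 5 log₁₀ d + 5 = 11.10 − 5·4.4116 + 5 = -5.958
ΔM = M_A − M_B = -6.549 − (-5.958) = -0.591; smaller M is more luminous → Star A.
L ratio = 10^(0.4 |ΔM|) = 10^0.236 = 1.723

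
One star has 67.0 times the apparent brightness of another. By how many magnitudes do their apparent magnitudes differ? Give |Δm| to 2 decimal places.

|Δm| ≈ 4.57

Pogson: Δm = −2.5 log₁₀(ratio) = −2.5 log₁₀(67.0) = −2.5 × 1.8261 = -4.565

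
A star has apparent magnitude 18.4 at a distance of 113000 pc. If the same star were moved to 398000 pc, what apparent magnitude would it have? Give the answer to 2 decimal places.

m ≈ 21.13

Flux ∝ 1/d², so Δm = 5 log₁₀(d₂/d₁) = 5 log₁₀(398000/113000) = 2.734
m₂ = m₁ + Δm = 18.4 + (2.734) = 21.134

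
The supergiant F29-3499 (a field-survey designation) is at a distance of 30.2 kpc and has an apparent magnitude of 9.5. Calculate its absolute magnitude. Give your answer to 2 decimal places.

M ≈ -7.90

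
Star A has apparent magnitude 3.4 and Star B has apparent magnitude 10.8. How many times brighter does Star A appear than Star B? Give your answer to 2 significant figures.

Magnitude difference = -7.4
Flux ratio = 10^(−0.4 Δm) = 10^(−0.4 × -7.4) = 10^2.960 = 912.0

910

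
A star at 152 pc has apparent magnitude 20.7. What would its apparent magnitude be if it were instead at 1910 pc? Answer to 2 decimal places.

m ≈ 26.20

Flux ∝ 1/d², so Δm = 5 log₁₀(d₂/d₁) = 5 log₁₀(1910/152) = 5.496
m₂ = m₁ + Δm = 20.7 + (5.496) = 26.196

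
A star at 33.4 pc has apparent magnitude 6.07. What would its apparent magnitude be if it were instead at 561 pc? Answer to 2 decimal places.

m ≈ 12.20

Flux ∝ 1/d², so Δm = 5 log₁₀(d₂/d₁) = 5 log₁₀(561/33.4) = 6.126
m₂ = m₁ + Δm = 6.07 + (6.126) = 12.196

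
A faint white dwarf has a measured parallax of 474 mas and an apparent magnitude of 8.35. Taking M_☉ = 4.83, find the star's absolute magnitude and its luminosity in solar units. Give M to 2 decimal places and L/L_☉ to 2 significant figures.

M ≈ 11.73; L/L_☉ ≈ 1.7×10^-3

d = 1/p = 1000/474 mas = 2.110 pc
M = m − 5 log₁₀ d + 5 = 8.35 − 5·0.3242 + 5 = 11.729
M − M_☉ = 11.729 − 4.83 = 6.899
L/L_☉ = 10^(−0.4 × 6.899) = 1.740×10^-3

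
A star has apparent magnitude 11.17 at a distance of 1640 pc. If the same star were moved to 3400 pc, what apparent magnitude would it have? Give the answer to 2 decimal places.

m ≈ 12.75

Flux ∝ 1/d², so Δm = 5 log₁₀(d₂/d₁) = 5 log₁₀(3400/1640) = 1.583
m₂ = m₁ + Δm = 11.17 + (1.583) = 12.753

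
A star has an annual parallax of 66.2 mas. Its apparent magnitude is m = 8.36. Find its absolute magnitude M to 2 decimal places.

M ≈ 7.46

p = 66.2 mas = 0.0662″ → d = 1/p = 15.11 pc
5 log₁₀(d/10 pc) = 5 log₁₀(15.11) − 5 = 0.896
M = m − 5 log₁₀(d/10) = 8.36 − 0.896 = 7.464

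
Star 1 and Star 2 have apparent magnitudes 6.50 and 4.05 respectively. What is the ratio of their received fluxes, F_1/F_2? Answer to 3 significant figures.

F_1/F_2 ≈ 0.105

Δm = 6.50 − (4.05) = 2.45
Flux ratio = 10^(−0.4 Δm) = 10^(−0.4 × 2.45) = 10^-0.980 = 0.1047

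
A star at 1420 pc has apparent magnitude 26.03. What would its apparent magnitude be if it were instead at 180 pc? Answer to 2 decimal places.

m ≈ 21.54

Flux ∝ 1/d², so Δm = 5 log₁₀(d₂/d₁) = 5 log₁₀(180/1420) = -4.485
m₂ = m₁ + Δm = 26.03 + (-4.485) = 21.545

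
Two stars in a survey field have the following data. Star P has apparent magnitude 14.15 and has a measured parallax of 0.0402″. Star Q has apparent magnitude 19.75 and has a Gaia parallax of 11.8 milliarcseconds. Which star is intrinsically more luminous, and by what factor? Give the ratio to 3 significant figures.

Star P: d = 1/p = 1/0.0402″ = 24.88 pc
Star P: M = m − 5 log₁₀ d + 5 = 14.15 − 5·1.3958 + 5 = 12.171
Star Q: p = 11.8 mas = 0.0118″ → d = 1/p = 84.75 pc
Star Q: M = m − 5 log₁₀ d + 5 = 19.75 − 5·1.9281 + 5 = 15.109
ΔM = M_P − M_Q = 12.171 − (15.109) = -2.938; smaller M is more luminous → Star P.
L ratio = 10^(0.4 |ΔM|) = 10^1.175 = 14.97

Star P is more luminous, by a factor of 15.0.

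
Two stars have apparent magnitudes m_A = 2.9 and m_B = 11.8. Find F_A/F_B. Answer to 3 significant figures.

Δm = 2.9 − (11.8) = -8.9
Flux ratio = 10^(−0.4 Δm) = 10^(−0.4 × -8.9) = 10^3.560 = 3631

F_A/F_B ≈ 3630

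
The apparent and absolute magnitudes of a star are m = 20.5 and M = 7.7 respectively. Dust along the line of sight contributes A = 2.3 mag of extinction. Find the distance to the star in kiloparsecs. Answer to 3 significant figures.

m − M = 5 log₁₀(d/10 pc) + A  ⇒  20.5 − (7.7) − 2.3 = 5 log₁₀(d/10)
10.500 = 5 log₁₀(d/10)
log₁₀ d = (m − M − A)/5 + 1 = 3.1000
d = 10^3.1000 = 1259 pc
= 1.259 kpc

d ≈ 1.26 kpc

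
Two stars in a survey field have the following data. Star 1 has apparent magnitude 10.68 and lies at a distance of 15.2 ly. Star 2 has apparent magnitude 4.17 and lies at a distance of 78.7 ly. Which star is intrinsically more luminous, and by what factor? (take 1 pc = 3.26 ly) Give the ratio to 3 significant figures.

Star 1: d = 15.2 ly / 3.26 = 4.663 pc
Star 1: M = m − 5 log₁₀ d + 5 = 10.68 − 5·0.6686 + 5 = 12.337
Star 2: d = 78.7 ly / 3.26 = 24.14 pc
Star 2: M = m − 5 log₁₀ d + 5 = 4.17 − 5·1.3828 + 5 = 2.256
ΔM = M_1 − M_2 = 12.337 − (2.256) = 10.081; smaller M is more luminous → Star 2.
L ratio = 10^(0.4 |ΔM|) = 10^4.032 = 10770

Star 2 is more luminous, by a factor of 10800.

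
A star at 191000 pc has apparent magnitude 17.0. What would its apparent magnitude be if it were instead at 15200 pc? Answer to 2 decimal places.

m ≈ 11.50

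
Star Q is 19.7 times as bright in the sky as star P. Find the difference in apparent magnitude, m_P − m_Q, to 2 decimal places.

m_P − m_Q ≈ 3.24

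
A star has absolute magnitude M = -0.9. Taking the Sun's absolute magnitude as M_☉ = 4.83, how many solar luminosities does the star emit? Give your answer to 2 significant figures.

L/L_☉ ≈ 200

M − M_☉ = -0.9 − 4.83 = -5.730
L/L_☉ = 10^(−0.4 (M − M_☉)) = 10^2.292 = 195.9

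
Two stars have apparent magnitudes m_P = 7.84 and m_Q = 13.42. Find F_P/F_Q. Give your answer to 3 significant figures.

F_P/F_Q ≈ 171

Magnitude difference = -5.58
Flux ratio = 10^(−0.4 Δm) = 10^(−0.4 × -5.58) = 10^2.232 = 170.6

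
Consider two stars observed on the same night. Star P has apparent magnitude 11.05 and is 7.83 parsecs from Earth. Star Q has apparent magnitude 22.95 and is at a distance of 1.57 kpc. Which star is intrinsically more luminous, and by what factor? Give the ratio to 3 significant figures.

Star P: M = m − 5 log₁₀ d + 5 = 11.05 − 5·0.8938 + 5 = 11.581
Star Q: d = 1.57 kpc = 1570 pc
Star Q: M = m − 5 log₁₀ d + 5 = 22.95 − 5·3.1959 + 5 = 11.971
ΔM = M_P − M_Q = 11.581 − (11.971) = -0.389; smaller M is more luminous → Star P.
L ratio = 10^(0.4 |ΔM|) = 10^0.156 = 1.431

Star P is more luminous, by a factor of 1.43.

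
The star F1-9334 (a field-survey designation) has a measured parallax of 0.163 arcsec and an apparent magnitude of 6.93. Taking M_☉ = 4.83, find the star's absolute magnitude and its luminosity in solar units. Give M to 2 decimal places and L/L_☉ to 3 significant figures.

M ≈ 7.99; L/L_☉ ≈ 0.0544

d = 1/p = 1/0.163″ = 6.135 pc
M = m − 5 log₁₀ d + 5 = 6.93 − 5·0.7878 + 5 = 7.991
M − M_☉ = 7.991 − 4.83 = 3.161
L/L_☉ = 10^(−0.4 × 3.161) = 0.05440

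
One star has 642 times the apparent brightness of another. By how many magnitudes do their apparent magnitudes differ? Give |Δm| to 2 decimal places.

|Δm| ≈ 7.02

Pogson: Δm = −2.5 log₁₀(ratio) = −2.5 log₁₀(642) = −2.5 × 2.8075 = -7.019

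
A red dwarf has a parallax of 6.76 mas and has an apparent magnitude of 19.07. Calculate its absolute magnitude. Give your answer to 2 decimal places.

M ≈ 13.22

p = 6.76 mas = 6.76×10^-3″ → d = 1/p = 147.9 pc
5 log₁₀(d/10 pc) = 5 log₁₀(147.9) − 5 = 5.850
M = m − 5 log₁₀(d/10) = 19.07 − 5.850 = 13.220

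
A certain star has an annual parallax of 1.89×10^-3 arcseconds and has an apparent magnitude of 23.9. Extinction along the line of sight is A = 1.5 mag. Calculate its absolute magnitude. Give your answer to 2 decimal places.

d = 1/p = 1/1.89×10^-3″ = 529.1 pc
5 log₁₀(d/10 pc) = 5 log₁₀(529.1) − 5 = 8.618
M = m − 5 log₁₀(d/10) − A = 23.9 − 8.618 − 1.5 = 13.782

M ≈ 13.78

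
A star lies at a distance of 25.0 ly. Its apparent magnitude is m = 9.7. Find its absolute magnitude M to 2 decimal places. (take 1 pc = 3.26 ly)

d = 25.0 ly / 3.26 = 7.669 pc
5 log₁₀(d/10 pc) = 5 log₁₀(7.669) − 5 = -0.576
M = m − 5 log₁₀(d/10) = 9.7 + 0.576 = 10.276

M ≈ 10.28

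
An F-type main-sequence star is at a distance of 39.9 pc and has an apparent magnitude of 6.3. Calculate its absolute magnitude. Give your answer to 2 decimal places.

5 log₁₀(d/10 pc) = 5 log₁₀(39.90) − 5 = 3.005
M = m − 5 log₁₀(d/10) = 6.3 − 3.005 = 3.295

M ≈ 3.30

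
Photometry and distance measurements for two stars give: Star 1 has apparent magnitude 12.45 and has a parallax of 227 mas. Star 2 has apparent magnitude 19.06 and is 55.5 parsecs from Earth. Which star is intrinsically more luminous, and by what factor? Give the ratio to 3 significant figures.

Star 1 is more luminous, by a factor of 2.78.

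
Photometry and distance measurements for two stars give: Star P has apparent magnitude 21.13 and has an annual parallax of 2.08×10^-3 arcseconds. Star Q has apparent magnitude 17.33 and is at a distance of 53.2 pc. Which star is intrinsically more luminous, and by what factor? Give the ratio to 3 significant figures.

Star P: d = 1/p = 1/2.08×10^-3″ = 480.8 pc
Star P: M = m − 5 log₁₀ d + 5 = 21.13 − 5·2.6819 + 5 = 12.720
Star Q: M = m − 5 log₁₀ d + 5 = 17.33 − 5·1.7259 + 5 = 13.700
ΔM = M_P − M_Q = 12.720 − (13.700) = -0.980; smaller M is more luminous → Star P.
L ratio = 10^(0.4 |ΔM|) = 10^0.392 = 2.466

Star P is more luminous, by a factor of 2.47.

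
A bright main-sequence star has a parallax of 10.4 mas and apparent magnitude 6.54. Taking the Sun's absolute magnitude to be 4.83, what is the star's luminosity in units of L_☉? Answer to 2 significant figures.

L/L_☉ ≈ 19

d = 1/p = 1000/10.4 mas = 96.15 pc
M = m − 5 log₁₀ d + 5 = 6.54 − 5·1.9830 + 5 = 1.625
M − M_☉ = 1.625 − 4.83 = -3.205
L/L_☉ = 10^(−0.4 × -3.205) = 19.14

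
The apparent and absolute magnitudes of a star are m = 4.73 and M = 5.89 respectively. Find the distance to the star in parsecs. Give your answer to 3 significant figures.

Distance modulus: m − M = 4.73 − (5.89) = -1.160
m − M = 5 log₁₀ d − 5
log₁₀ d = (m − M)/5 + 1 = 0.7680
d = 10^0.7680 = 5.861 pc

d ≈ 5.86 pc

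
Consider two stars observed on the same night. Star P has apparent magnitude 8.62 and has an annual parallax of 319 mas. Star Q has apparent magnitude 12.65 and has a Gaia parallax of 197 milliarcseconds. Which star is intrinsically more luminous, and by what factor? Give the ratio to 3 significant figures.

Star P: p = 319 mas = 0.319″ → d = 1/p = 3.135 pc
Star P: M = m − 5 log₁₀ d + 5 = 8.62 − 5·0.4962 + 5 = 11.139
Star Q: p = 197 mas = 0.197″ → d = 1/p = 5.076 pc
Star Q: M = m − 5 log₁₀ d + 5 = 12.65 − 5·0.7055 + 5 = 14.122
ΔM = M_P − M_Q = 11.139 − (14.122) = -2.983; smaller M is more luminous → Star P.
L ratio = 10^(0.4 |ΔM|) = 10^1.193 = 15.61

Star P is more luminous, by a factor of 15.6.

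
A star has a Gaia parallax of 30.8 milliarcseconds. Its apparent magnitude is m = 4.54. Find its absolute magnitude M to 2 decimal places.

p = 30.8 mas = 0.0308″ → d = 1/p = 32.47 pc
5 log₁₀(d/10 pc) = 5 log₁₀(32.47) − 5 = 2.557
M = m − 5 log₁₀(d/10) = 4.54 − 2.557 = 1.983

M ≈ 1.98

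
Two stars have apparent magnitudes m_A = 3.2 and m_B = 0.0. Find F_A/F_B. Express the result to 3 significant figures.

F_A/F_B ≈ 0.0525

Magnitude difference = 3.2
Flux ratio = 10^(−0.4 Δm) = 10^(−0.4 × 3.2) = 10^-1.280 = 0.05248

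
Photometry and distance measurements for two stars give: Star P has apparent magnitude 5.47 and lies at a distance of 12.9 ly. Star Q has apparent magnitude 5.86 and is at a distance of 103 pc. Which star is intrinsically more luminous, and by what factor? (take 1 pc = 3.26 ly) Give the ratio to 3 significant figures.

Star P: d = 12.9 ly / 3.26 = 3.957 pc
Star P: M = m − 5 log₁₀ d + 5 = 5.47 − 5·0.5974 + 5 = 7.483
Star Q: M = m − 5 log₁₀ d + 5 = 5.86 − 5·2.0128 + 5 = 0.796
ΔM = M_P − M_Q = 7.483 − (0.796) = 6.687; smaller M is more luminous → Star Q.
L ratio = 10^(0.4 |ΔM|) = 10^2.675 = 473.1

Star Q is more luminous, by a factor of 473.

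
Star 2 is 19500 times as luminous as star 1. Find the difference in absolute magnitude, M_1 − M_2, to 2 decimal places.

M_1 − M_2 ≈ 10.73

Pogson: ΔM = −2.5 log₁₀(ratio) = −2.5 log₁₀(19500) = −2.5 × 4.2900 = -10.725
Star 2 is brighter so has the smaller magnitude: M_1 − M_2 is positive.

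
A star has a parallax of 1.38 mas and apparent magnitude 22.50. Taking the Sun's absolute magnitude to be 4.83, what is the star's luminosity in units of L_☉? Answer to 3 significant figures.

L/L_☉ ≈ 4.49×10^-4

d = 1/p = 1000/1.38 mas = 724.6 pc
M = m − 5 log₁₀ d + 5 = 22.50 − 5·2.8601 + 5 = 13.199
M − M_☉ = 13.199 − 4.83 = 8.369
L/L_☉ = 10^(−0.4 × 8.369) = 4.490×10^-4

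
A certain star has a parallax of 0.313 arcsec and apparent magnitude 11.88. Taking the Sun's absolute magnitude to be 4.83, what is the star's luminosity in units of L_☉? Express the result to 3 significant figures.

L/L_☉ ≈ 1.54×10^-4

d = 1/p = 1/0.313″ = 3.195 pc
M = m − 5 log₁₀ d + 5 = 11.88 − 5·0.5045 + 5 = 14.358
M − M_☉ = 14.358 − 4.83 = 9.528
L/L_☉ = 10^(−0.4 × 9.528) = 1.545×10^-4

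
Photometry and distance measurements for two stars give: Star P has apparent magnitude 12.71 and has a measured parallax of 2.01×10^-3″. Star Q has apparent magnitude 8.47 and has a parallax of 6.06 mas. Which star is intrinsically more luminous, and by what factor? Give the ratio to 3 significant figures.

Star P: d = 1/p = 1/2.01×10^-3″ = 497.5 pc
Star P: M = m − 5 log₁₀ d + 5 = 12.71 − 5·2.6968 + 5 = 4.226
Star Q: p = 6.06 mas = 6.06×10^-3″ → d = 1/p = 165.0 pc
Star Q: M = m − 5 log₁₀ d + 5 = 8.47 − 5·2.2175 + 5 = 2.382
ΔM = M_P − M_Q = 4.226 − (2.382) = 1.844; smaller M is more luminous → Star Q.
L ratio = 10^(0.4 |ΔM|) = 10^0.737 = 5.463

Star Q is more luminous, by a factor of 5.46.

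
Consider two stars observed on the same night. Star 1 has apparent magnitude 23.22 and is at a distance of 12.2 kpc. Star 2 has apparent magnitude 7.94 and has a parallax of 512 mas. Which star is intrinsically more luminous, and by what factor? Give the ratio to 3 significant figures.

Star 1 is more luminous, by a factor of 30.1.

Star 1: d = 12.2 kpc = 12200 pc
Star 1: M = m − 5 log₁₀ d + 5 = 23.22 − 5·4.0864 + 5 = 7.788
Star 2: p = 512 mas = 0.512″ → d = 1/p = 1.953 pc
Star 2: M = m − 5 log₁₀ d + 5 = 7.94 − 5·0.2907 + 5 = 11.486
ΔM = M_1 − M_2 = 7.788 − (11.486) = -3.698; smaller M is more luminous → Star 1.
L ratio = 10^(0.4 |ΔM|) = 10^1.479 = 30.15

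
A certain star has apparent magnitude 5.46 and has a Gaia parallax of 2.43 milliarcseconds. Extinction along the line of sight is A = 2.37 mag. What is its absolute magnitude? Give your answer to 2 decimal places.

M ≈ -4.98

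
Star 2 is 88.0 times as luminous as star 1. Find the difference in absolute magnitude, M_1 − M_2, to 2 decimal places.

M_1 − M_2 ≈ 4.86

Pogson: ΔM = −2.5 log₁₀(ratio) = −2.5 log₁₀(88.0) = −2.5 × 1.9445 = -4.861
Star 2 is brighter so has the smaller magnitude: M_1 − M_2 is positive.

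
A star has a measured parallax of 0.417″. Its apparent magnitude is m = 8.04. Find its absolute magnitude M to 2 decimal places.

d = 1/p = 1/0.417″ = 2.398 pc
5 log₁₀(d/10 pc) = 5 log₁₀(2.398) − 5 = -3.101
M = m − 5 log₁₀(d/10) = 8.04 + 3.101 = 11.141

M ≈ 11.14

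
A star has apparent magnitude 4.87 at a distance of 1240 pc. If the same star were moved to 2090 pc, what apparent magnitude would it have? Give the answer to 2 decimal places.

m ≈ 6.00

Flux ∝ 1/d², so Δm = 5 log₁₀(d₂/d₁) = 5 log₁₀(2090/1240) = 1.134
m₂ = m₁ + Δm = 4.87 + (1.134) = 6.004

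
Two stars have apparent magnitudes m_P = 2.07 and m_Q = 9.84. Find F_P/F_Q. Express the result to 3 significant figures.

F_P/F_Q ≈ 1280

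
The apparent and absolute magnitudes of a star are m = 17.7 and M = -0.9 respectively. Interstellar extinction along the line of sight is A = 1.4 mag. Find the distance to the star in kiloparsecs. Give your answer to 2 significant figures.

m − M = 5 log₁₀(d/10 pc) + A  ⇒  17.7 − (-0.9) − 1.4 = 5 log₁₀(d/10)
17.200 = 5 log₁₀(d/10)
log₁₀ d = (m − M − A)/5 + 1 = 4.4400
d = 10^4.4400 = 27540 pc
= 27.54 kpc

d ≈ 28 kpc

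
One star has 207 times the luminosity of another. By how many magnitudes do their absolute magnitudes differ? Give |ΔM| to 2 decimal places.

|ΔM| ≈ 5.79

Pogson: ΔM = −2.5 log₁₀(ratio) = −2.5 log₁₀(207) = −2.5 × 2.3160 = -5.790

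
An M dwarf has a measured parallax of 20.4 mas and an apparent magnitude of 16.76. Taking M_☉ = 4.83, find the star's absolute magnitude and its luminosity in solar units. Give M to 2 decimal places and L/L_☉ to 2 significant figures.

M ≈ 13.31; L/L_☉ ≈ 4.1×10^-4

d = 1/p = 1000/20.4 mas = 49.02 pc
M = m − 5 log₁₀ d + 5 = 16.76 − 5·1.6904 + 5 = 13.308
M − M_☉ = 13.308 − 4.83 = 8.478
L/L_☉ = 10^(−0.4 × 8.478) = 4.062×10^-4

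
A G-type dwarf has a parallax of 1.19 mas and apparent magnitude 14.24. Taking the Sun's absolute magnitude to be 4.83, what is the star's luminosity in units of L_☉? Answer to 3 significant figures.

d = 1/p = 1000/1.19 mas = 840.3 pc
M = m − 5 log₁₀ d + 5 = 14.24 − 5·2.9245 + 5 = 4.618
M − M_☉ = 4.618 − 4.83 = -0.212
L/L_☉ = 10^(−0.4 × -0.212) = 1.216

L/L_☉ ≈ 1.22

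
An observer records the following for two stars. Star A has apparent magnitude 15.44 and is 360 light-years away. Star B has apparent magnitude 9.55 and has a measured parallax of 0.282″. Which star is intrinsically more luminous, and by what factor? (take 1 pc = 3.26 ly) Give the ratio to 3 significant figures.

Star A is more luminous, by a factor of 4.27.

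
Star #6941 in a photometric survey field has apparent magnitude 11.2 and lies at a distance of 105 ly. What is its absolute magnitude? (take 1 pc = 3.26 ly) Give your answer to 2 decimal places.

d = 105 ly / 3.26 = 32.21 pc
5 log₁₀(d/10 pc) = 5 log₁₀(32.21) − 5 = 2.540
M = m − 5 log₁₀(d/10) = 11.2 − 2.540 = 8.660

M ≈ 8.66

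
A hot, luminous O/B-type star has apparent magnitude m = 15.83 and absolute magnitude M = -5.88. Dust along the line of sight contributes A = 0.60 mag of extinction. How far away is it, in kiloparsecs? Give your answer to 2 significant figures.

d ≈ 170 kpc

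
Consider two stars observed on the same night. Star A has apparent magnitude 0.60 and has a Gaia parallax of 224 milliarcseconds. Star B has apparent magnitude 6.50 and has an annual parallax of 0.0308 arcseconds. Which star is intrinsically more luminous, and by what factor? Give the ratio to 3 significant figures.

Star A is more luminous, by a factor of 4.33.

Star A: p = 224 mas = 0.224″ → d = 1/p = 4.464 pc
Star A: M = m − 5 log₁₀ d + 5 = 0.60 − 5·0.6498 + 5 = 2.351
Star B: d = 1/p = 1/0.0308″ = 32.47 pc
Star B: M = m − 5 log₁₀ d + 5 = 6.50 − 5·1.5114 + 5 = 3.943
ΔM = M_A − M_B = 2.351 − (3.943) = -1.592; smaller M is more luminous → Star A.
L ratio = 10^(0.4 |ΔM|) = 10^0.637 = 4.331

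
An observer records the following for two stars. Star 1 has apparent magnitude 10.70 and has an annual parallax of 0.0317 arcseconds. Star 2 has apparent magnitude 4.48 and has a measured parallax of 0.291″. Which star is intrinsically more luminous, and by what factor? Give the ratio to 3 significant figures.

Star 2 is more luminous, by a factor of 3.65.

Star 1: d = 1/p = 1/0.0317″ = 31.55 pc
Star 1: M = m − 5 log₁₀ d + 5 = 10.70 − 5·1.4989 + 5 = 8.205
Star 2: d = 1/p = 1/0.291″ = 3.436 pc
Star 2: M = m − 5 log₁₀ d + 5 = 4.48 − 5·0.5361 + 5 = 6.799
ΔM = M_1 − M_2 = 8.205 − (6.799) = 1.406; smaller M is more luminous → Star 2.
L ratio = 10^(0.4 |ΔM|) = 10^0.562 = 3.650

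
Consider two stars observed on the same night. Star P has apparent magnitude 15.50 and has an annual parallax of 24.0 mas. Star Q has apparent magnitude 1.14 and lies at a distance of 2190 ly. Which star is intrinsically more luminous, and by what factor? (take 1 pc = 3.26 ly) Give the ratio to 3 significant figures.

Star P: p = 24.0 mas = 0.0240″ → d = 1/p = 41.67 pc
Star P: M = m − 5 log₁₀ d + 5 = 15.50 − 5·1.6198 + 5 = 12.401
Star Q: d = 2190 ly / 3.26 = 671.8 pc
Star Q: M = m − 5 log₁₀ d + 5 = 1.14 − 5·2.8272 + 5 = -7.996
ΔM = M_P − M_Q = 12.401 − (-7.996) = 20.397; smaller M is more luminous → Star Q.
L ratio = 10^(0.4 |ΔM|) = 10^8.159 = 1.442×10^8

Star Q is more luminous, by a factor of 1.44×10^8.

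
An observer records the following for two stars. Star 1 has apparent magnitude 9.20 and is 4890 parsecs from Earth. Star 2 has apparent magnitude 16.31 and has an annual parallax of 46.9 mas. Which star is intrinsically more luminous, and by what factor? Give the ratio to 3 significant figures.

Star 1: M = m − 5 log₁₀ d + 5 = 9.20 − 5·3.6893 + 5 = -4.247
Star 2: p = 46.9 mas = 0.0469″ → d = 1/p = 21.32 pc
Star 2: M = m − 5 log₁₀ d + 5 = 16.31 − 5·1.3288 + 5 = 14.666
ΔM = M_1 − M_2 = -4.247 − (14.666) = -18.912; smaller M is more luminous → Star 1.
L ratio = 10^(0.4 |ΔM|) = 10^7.565 = 3.673×10^7

Star 1 is more luminous, by a factor of 3.67×10^7.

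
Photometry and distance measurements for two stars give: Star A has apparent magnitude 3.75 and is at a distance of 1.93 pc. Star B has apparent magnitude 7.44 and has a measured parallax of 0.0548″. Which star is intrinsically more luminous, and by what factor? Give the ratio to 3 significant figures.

Star B is more luminous, by a factor of 2.99.

Star A: M = m − 5 log₁₀ d + 5 = 3.75 − 5·0.2856 + 5 = 7.322
Star B: d = 1/p = 1/0.0548″ = 18.25 pc
Star B: M = m − 5 log₁₀ d + 5 = 7.44 − 5·1.2612 + 5 = 6.134
ΔM = M_A − M_B = 7.322 − (6.134) = 1.188; smaller M is more luminous → Star B.
L ratio = 10^(0.4 |ΔM|) = 10^0.475 = 2.988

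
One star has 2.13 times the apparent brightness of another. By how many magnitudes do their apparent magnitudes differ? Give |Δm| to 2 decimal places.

Pogson: Δm = −2.5 log₁₀(ratio) = −2.5 log₁₀(2.13) = −2.5 × 0.3284 = -0.821

|Δm| ≈ 0.82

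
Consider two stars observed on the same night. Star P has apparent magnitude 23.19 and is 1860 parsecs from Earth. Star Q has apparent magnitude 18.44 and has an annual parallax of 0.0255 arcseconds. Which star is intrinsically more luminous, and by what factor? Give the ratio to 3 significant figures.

Star P: M = m − 5 log₁₀ d + 5 = 23.19 − 5·3.2695 + 5 = 11.842
Star Q: d = 1/p = 1/0.0255″ = 39.22 pc
Star Q: M = m − 5 log₁₀ d + 5 = 18.44 − 5·1.5935 + 5 = 15.473
ΔM = M_P − M_Q = 11.842 − (15.473) = -3.630; smaller M is more luminous → Star P.
L ratio = 10^(0.4 |ΔM|) = 10^1.452 = 28.32

Star P is more luminous, by a factor of 28.3.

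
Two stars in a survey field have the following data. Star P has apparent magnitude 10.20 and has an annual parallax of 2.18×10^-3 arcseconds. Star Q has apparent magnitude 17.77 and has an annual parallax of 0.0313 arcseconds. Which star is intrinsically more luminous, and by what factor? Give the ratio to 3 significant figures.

Star P is more luminous, by a factor of 220000.

Star P: d = 1/p = 1/2.18×10^-3″ = 458.7 pc
Star P: M = m − 5 log₁₀ d + 5 = 10.20 − 5·2.6615 + 5 = 1.892
Star Q: d = 1/p = 1/0.0313″ = 31.95 pc
Star Q: M = m − 5 log₁₀ d + 5 = 17.77 − 5·1.5045 + 5 = 15.248
ΔM = M_P − M_Q = 1.892 − (15.248) = -13.355; smaller M is more luminous → Star P.
L ratio = 10^(0.4 |ΔM|) = 10^5.342 = 219900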